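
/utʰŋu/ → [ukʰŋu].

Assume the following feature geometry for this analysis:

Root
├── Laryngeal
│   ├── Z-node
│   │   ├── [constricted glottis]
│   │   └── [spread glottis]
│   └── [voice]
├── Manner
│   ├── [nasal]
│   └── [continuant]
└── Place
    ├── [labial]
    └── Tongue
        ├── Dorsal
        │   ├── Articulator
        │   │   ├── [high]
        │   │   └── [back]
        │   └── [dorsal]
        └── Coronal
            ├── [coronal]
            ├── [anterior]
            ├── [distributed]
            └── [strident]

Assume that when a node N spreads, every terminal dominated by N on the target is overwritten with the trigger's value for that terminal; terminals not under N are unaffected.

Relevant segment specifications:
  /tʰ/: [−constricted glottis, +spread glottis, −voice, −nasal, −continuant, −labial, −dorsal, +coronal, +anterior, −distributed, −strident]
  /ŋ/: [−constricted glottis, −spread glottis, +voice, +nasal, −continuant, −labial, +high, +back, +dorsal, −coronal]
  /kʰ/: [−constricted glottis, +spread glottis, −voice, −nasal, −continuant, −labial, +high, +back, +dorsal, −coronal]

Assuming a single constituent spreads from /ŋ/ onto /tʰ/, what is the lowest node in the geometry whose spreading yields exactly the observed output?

Tongue

/tʰ/ and [kʰ] differ in [coronal], [anterior], [distributed], [strident], [dorsal], [high], [back]; every other specified feature is identical.
These terminals are all dominated by Tongue, and no proper subconstituent of Tongue covers them all; Tongue is their lowest common ancestor.
Delinking /tʰ/'s Tongue and associating /ŋ/'s Tongue gives precisely the feature bundle of [kʰ].
[voice], [nasal] stay as in /tʰ/ although /ŋ/ differs there, so no node dominating them spread; among the remaining candidates Tongue is the lowest that derives the output.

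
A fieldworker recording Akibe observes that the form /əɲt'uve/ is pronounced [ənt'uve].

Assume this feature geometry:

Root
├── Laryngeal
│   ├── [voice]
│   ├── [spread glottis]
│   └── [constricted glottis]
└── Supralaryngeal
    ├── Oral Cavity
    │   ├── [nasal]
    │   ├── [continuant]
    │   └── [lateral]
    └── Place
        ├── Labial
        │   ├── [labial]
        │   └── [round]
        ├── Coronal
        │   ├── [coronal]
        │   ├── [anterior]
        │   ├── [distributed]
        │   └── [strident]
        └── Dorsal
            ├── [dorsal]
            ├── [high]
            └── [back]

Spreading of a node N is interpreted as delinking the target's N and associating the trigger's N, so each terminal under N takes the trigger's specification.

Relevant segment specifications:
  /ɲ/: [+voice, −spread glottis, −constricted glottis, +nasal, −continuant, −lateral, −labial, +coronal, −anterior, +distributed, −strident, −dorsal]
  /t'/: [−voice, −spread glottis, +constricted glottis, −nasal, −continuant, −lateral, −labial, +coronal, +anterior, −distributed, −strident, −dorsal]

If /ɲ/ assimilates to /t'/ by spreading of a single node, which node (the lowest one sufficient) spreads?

Coronal

/ɲ/ and [n] differ in [anterior], [distributed]; every other specified feature is identical.
Tracing each changed feature up the tree, the paths first meet at Coronal; any lower node misses at least one of them.
Spreading Coronal from /t'/ overwrites each of those terminals with /t'/'s values, yielding exactly [n].
[voice], [constricted glottis] stay as in /ɲ/ although /t'/ differs there, so no node dominating them spread; among the remaining candidates Coronal is the lowest that derives the output.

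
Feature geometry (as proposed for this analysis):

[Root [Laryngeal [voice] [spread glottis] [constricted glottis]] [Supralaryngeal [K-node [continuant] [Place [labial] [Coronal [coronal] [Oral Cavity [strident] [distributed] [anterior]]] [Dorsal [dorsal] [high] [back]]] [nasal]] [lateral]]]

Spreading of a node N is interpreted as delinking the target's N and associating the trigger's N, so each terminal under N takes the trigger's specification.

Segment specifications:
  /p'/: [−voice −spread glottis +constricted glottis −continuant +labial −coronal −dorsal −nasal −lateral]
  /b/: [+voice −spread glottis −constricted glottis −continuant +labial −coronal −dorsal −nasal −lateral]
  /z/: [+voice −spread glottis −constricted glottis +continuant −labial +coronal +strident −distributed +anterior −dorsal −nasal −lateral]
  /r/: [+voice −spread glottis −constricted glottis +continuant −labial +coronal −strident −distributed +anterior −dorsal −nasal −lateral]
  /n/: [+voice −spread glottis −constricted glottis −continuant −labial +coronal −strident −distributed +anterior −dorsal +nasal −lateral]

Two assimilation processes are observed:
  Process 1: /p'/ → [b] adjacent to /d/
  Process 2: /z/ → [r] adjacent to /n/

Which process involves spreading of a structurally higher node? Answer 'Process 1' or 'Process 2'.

Process 1

Process 1 alters [voice], [constricted glottis]; the lowest common ancestor is Laryngeal (depth 1 from Root).
Process 2: the feature that changes is [strident]; the minimal node is [strident] (depth 6).
Depth 1 < depth 6; Process 1 involves the structurally higher constituent Laryngeal.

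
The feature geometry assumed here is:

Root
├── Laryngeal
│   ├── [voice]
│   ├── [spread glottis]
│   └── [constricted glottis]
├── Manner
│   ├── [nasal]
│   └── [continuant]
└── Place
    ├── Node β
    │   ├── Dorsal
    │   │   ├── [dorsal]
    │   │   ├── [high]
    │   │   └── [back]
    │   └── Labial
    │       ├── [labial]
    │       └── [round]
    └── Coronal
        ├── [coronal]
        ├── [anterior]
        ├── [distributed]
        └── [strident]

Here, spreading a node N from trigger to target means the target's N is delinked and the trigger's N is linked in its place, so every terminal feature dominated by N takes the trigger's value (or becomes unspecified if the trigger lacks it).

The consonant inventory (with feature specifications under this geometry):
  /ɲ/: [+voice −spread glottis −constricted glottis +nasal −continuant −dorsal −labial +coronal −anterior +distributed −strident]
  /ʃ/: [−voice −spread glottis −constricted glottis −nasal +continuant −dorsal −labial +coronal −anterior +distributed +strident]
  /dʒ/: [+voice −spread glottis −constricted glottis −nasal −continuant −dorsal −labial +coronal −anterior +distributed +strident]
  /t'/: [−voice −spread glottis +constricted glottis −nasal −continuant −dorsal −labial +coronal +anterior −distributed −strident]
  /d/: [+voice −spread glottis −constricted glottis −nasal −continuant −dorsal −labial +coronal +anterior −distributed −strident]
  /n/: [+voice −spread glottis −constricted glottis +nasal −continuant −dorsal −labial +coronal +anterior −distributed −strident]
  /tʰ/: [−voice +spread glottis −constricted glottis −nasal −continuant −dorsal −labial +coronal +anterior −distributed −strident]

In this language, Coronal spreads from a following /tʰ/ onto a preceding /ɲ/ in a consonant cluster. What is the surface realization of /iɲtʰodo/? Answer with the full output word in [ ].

[intʰodo]

Coronal immediately or transitively dominates [coronal], [anterior], [distributed], [strident].
Spreading Coronal from /tʰ/ onto /ɲ/ replaces those values with /tʰ/'s: [+coronal], [+anterior], [−distributed], [−strident]. Features outside Coronal ([voice], [spread glottis], [constricted glottis], …) stay as in /ɲ/.
The resulting bundle matches /n/ in the inventory; substituting it for /ɲ/ gives [intʰodo].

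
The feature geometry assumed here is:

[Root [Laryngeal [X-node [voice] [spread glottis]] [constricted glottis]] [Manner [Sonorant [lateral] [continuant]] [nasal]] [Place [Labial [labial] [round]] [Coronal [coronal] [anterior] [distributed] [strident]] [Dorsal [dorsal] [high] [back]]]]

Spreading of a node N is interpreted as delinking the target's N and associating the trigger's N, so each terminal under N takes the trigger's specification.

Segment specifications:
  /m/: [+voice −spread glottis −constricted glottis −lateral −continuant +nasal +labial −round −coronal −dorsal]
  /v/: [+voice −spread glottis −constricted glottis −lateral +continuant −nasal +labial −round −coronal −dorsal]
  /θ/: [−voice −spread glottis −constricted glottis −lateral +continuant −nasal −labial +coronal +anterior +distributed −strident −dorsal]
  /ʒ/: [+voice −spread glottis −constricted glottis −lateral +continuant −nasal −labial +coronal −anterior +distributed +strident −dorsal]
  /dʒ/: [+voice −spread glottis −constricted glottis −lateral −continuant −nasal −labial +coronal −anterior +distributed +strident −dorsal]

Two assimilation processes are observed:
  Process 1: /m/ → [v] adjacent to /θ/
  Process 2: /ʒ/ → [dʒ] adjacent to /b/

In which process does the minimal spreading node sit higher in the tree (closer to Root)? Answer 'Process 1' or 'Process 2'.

Process 1

Process 1 alters [nasal], [continuant]; the lowest common ancestor is Manner (depth 1 from Root).
Process 2 alters [continuant]; the lowest dominating node is [continuant] (depth 3 from Root).
Depth 1 < depth 3; Process 1 involves the structurally higher constituent Manner.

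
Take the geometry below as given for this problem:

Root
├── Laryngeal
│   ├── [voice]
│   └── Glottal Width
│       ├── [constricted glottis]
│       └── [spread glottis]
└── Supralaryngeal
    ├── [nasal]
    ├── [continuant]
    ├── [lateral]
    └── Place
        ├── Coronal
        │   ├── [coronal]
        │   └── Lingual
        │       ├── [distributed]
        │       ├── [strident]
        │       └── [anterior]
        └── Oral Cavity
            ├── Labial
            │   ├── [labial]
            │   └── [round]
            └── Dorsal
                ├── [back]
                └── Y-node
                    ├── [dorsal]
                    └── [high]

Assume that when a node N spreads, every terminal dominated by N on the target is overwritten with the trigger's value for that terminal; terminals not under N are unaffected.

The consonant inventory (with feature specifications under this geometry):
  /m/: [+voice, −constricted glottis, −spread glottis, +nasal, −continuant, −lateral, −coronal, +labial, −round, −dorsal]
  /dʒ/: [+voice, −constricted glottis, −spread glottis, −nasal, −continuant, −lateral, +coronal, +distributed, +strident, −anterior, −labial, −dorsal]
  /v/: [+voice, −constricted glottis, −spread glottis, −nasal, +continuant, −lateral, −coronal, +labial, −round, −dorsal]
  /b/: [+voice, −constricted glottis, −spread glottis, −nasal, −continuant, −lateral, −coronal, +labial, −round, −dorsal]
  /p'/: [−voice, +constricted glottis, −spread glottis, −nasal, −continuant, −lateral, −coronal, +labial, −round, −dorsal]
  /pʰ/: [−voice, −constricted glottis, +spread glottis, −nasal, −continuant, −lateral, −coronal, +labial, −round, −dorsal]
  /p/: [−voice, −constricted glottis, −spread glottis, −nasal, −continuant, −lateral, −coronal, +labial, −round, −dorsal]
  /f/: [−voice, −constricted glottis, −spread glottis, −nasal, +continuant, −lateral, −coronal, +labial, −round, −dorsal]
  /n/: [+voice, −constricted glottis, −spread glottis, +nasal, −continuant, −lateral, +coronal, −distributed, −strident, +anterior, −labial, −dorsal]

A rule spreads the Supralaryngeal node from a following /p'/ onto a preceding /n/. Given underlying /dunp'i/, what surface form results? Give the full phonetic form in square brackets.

[dubp'i]

Terminals under Supralaryngeal in this geometry: [nasal], [continuant], [lateral], [coronal], [distributed], [strident], [anterior], [labial], [round], [back], [dorsal], [high].
The target acquires /p'/'s values for everything under Supralaryngeal — [−nasal], [−continuant], [−lateral], [−coronal], [+labial], [−round], [−dorsal] — while keeping its own [voice], [constricted glottis], [spread glottis].
Among the inventory, only /b/ has exactly this specification, giving the surface form [dubp'i].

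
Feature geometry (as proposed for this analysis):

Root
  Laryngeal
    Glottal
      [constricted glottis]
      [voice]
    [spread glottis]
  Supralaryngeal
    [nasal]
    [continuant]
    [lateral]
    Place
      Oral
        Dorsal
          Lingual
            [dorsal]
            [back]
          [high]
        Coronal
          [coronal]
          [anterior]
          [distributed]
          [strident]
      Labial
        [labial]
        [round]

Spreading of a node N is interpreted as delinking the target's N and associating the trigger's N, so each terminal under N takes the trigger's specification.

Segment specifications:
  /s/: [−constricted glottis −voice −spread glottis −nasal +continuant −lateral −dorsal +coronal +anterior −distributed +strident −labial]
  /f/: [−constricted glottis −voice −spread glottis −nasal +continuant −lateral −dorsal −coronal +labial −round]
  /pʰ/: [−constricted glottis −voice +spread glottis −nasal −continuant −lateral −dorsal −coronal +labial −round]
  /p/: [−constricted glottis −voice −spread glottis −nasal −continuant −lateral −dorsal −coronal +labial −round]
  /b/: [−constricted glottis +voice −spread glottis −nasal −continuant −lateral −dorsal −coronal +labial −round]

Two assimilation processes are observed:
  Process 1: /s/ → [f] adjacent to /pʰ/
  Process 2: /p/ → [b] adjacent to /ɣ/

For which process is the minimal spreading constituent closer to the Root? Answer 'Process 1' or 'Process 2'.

Process 1

In Process 1, [labial], [round], [coronal], [anterior], [distributed], [strident] change, so the minimal spreading node is Place at depth 2.
Process 2 alters [voice]; the lowest dominating node is [voice] (depth 3 from Root).
Place (depth 2) sits above [voice] (depth 3), making Process 1 the one with the higher spreading node.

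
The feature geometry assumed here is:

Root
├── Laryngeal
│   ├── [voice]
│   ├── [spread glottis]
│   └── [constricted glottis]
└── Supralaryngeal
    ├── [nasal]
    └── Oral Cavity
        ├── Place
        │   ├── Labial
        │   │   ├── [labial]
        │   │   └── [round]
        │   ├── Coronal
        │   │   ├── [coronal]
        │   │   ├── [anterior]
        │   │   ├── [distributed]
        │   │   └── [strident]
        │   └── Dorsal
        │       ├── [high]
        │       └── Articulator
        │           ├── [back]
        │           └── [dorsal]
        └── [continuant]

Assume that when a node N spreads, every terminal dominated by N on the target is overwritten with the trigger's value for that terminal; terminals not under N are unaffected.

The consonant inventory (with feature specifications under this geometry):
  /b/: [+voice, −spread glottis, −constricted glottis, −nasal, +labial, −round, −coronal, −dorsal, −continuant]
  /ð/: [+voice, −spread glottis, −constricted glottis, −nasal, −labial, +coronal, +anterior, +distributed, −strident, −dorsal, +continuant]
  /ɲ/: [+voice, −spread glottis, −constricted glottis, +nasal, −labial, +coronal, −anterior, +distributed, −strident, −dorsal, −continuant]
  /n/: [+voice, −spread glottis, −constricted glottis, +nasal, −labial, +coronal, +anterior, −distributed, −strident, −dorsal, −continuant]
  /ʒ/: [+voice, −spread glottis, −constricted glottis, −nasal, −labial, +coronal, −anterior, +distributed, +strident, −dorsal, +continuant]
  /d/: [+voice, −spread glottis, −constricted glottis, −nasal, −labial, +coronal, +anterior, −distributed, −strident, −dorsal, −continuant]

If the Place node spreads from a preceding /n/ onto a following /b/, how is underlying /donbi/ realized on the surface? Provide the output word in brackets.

Place immediately or transitively dominates [labial], [round], [coronal], [anterior], [distributed], [strident], [high], [back], [dorsal].
Spreading Place from /n/ onto /b/ replaces those values with /n/'s: [−labial], [+coronal], [+anterior], [−distributed], [−strident], [−dorsal]. Features outside Place ([voice], [spread glottis], [constricted glottis], …) stay as in /b/.
This feature bundle is that of [d], so /donbi/ surfaces as [dondi].

[dondi]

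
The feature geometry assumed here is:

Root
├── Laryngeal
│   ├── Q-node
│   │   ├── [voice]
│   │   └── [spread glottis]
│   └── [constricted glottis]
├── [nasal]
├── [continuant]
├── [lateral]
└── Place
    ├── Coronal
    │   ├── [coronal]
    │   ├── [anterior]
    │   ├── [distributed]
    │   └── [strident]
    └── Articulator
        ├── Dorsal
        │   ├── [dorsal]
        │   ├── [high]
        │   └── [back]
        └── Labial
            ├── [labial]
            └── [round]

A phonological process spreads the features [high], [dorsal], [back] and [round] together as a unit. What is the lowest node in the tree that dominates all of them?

[high]: Root → Place → Articulator → Dorsal → [high].
[dorsal]: Root → Place → Articulator → Dorsal → [dorsal].
[back]: Root → Place → Articulator → Dorsal → [back].
[round]: Root → Place → Articulator → Labial → [round].
Articulator is the lowest common ancestor — every listed feature sits under it, and no single subconstituent of Articulator covers them all.

Articulator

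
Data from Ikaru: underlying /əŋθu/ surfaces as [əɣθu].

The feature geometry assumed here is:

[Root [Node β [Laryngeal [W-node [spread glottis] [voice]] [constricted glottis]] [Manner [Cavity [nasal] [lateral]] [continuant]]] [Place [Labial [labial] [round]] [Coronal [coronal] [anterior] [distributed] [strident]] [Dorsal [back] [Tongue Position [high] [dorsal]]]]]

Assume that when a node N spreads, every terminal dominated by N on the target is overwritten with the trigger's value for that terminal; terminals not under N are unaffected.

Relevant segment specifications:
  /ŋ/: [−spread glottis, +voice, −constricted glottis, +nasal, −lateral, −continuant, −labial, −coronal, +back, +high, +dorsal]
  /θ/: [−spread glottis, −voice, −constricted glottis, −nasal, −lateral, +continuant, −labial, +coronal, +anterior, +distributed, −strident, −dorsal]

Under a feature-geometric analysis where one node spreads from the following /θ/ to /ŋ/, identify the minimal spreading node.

Feature comparison: [nasal], [continuant] differ between /ŋ/ and [ɣ]; the remaining terminals match.
The smallest constituent containing every changed terminal is Manner — each of its daughters lacks at least one of the affected features.
Delinking /ŋ/'s Manner and associating /θ/'s Manner gives precisely the feature bundle of [ɣ].
Since [voice] is preserved even though /θ/ disagrees there, no node above Manner spread.

Manner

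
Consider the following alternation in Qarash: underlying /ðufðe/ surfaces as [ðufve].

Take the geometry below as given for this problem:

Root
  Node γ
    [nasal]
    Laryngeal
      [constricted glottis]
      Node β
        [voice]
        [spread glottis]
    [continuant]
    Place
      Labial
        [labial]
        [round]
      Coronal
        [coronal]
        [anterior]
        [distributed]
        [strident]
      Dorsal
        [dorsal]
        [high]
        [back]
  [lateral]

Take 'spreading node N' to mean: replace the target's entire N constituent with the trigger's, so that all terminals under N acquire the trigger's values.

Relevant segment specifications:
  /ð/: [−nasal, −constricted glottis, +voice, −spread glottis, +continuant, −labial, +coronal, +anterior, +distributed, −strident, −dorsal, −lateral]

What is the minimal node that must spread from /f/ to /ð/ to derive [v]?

Place

/ð/ and [v] differ in [labial], [round], [coronal], [anterior], [distributed], [strident]; every other specified feature is identical.
In this geometry the lowest node dominating all of them is Place: every daughter of Place dominates only a proper subset, so no lower node suffices.
Spreading Place from /f/ overwrites each of those terminals with /f/'s values, yielding exactly [v].
Since [voice] is preserved even though /f/ disagrees there, no node above Place spread.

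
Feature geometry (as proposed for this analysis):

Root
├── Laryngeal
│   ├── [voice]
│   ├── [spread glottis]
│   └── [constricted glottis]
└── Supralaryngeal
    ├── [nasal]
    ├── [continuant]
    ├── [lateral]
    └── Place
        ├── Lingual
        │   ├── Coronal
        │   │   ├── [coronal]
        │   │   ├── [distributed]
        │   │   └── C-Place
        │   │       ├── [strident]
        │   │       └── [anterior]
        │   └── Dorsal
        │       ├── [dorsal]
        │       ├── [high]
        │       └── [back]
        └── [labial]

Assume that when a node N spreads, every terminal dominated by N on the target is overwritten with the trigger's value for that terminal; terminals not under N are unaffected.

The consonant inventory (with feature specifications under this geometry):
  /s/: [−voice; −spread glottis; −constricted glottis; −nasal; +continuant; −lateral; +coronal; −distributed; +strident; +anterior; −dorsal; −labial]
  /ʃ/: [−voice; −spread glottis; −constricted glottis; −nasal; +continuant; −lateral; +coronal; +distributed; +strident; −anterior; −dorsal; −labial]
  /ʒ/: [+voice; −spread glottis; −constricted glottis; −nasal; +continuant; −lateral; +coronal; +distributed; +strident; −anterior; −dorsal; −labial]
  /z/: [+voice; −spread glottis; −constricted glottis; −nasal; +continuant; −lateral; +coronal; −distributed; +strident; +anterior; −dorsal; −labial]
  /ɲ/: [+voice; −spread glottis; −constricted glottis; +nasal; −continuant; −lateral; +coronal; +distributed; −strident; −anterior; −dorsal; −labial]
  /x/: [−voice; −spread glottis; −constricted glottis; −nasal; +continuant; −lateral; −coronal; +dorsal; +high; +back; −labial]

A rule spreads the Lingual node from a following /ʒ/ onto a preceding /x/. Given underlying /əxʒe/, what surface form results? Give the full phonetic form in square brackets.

[əʃʒe]

Terminals under Lingual in this geometry: [coronal], [distributed], [strident], [anterior], [dorsal], [high], [back].
The target acquires /ʒ/'s values for everything under Lingual — [+coronal], [+distributed], [+strident], [−anterior], [−dorsal] — while keeping its own [voice], [spread glottis], [constricted glottis], ….
The resulting bundle matches /ʃ/ in the inventory; substituting it for /x/ gives [əʃʒe].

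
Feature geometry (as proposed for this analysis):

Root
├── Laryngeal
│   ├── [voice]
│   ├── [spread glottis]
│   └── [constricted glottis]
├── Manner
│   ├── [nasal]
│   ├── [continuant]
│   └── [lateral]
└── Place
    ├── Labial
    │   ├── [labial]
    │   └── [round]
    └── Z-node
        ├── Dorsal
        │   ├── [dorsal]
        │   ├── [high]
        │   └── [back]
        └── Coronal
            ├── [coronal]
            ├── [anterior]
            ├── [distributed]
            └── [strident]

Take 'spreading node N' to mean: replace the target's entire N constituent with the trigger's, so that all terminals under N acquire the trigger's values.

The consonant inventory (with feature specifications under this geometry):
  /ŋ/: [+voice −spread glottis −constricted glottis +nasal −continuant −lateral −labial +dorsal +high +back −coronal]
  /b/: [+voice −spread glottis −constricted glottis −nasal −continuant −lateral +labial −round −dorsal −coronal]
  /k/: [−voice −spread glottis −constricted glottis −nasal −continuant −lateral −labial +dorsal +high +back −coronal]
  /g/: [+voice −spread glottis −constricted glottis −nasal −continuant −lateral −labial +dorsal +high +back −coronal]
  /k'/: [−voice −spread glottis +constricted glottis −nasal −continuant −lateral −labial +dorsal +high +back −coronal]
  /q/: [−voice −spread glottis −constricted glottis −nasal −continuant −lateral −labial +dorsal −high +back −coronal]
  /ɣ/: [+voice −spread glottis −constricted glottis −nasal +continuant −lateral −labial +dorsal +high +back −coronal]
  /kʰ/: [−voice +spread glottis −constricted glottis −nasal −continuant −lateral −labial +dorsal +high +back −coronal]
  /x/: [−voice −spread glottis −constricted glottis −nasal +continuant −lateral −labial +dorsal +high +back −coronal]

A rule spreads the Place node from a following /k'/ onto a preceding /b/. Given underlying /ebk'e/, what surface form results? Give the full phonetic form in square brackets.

[egk'e]

Place immediately or transitively dominates [labial], [round], [dorsal], [high], [back], [coronal], [anterior], [distributed], [strident].
The target acquires /k'/'s values for everything under Place — [−labial], [+dorsal], [+high], [+back], [−coronal] — while keeping its own [voice], [spread glottis], [constricted glottis], ….
The resulting bundle matches /g/ in the inventory; substituting it for /b/ gives [egk'e].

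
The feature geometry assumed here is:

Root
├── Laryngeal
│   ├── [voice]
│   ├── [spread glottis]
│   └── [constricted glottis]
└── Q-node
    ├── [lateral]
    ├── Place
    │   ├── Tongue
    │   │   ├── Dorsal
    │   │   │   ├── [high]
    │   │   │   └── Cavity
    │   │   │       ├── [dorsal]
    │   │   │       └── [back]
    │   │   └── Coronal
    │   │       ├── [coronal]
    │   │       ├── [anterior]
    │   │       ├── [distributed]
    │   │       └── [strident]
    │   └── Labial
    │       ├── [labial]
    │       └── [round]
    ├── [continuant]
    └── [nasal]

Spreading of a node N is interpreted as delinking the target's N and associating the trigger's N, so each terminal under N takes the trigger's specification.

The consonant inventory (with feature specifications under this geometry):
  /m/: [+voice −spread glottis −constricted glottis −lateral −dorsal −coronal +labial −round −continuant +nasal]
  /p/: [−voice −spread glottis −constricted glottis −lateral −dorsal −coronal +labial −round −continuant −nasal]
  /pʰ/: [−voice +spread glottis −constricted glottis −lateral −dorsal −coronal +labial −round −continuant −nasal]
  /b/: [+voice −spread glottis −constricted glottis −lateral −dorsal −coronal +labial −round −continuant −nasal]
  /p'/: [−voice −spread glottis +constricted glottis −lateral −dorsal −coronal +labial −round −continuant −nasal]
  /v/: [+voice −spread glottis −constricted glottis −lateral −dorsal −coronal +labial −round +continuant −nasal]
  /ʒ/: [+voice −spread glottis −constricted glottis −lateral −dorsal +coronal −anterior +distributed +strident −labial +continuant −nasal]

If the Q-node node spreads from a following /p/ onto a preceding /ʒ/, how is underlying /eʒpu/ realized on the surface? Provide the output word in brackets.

[ebpu]

Q-node immediately or transitively dominates [lateral], [high], [dorsal], [back], [coronal], [anterior], [distributed], [strident], [labial], [round], [continuant], [nasal].
After delinking /ʒ/'s Q-node and linking /p/'s, the affected terminals become [−lateral], [−dorsal], [−coronal], [+labial], [−round], [−continuant], [−nasal]; [voice], [spread glottis], [constricted glottis] (outside Q-node) are retained from /ʒ/.
Among the inventory, only /b/ has exactly this specification, giving the surface form [ebpu].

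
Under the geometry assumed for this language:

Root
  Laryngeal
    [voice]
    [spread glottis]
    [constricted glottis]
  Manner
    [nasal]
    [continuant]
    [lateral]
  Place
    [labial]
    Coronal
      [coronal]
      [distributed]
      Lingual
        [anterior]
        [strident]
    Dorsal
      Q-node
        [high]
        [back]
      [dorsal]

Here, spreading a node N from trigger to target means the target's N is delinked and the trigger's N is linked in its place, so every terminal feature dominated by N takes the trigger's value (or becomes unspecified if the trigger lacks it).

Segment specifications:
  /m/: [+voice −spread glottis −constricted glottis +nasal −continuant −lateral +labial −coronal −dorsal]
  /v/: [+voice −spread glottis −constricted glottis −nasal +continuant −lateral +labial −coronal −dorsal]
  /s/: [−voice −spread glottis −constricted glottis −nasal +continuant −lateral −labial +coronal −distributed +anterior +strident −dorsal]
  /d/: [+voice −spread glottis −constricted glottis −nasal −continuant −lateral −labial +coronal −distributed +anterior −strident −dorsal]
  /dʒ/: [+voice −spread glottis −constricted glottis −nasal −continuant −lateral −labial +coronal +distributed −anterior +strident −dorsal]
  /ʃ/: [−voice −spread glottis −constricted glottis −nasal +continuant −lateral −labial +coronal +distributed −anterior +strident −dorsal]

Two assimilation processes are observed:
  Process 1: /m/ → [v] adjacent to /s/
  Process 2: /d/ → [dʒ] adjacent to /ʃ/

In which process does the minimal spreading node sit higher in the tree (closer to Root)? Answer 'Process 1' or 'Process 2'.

Process 1: the features that change are [nasal], [continuant]; the minimal node is Manner (depth 1).
Process 2: the features that change are [anterior], [distributed], [strident]; the minimal node is Coronal (depth 2).
Manner is closer to Root than Coronal, so Process 1 spreads the higher node.

Process 1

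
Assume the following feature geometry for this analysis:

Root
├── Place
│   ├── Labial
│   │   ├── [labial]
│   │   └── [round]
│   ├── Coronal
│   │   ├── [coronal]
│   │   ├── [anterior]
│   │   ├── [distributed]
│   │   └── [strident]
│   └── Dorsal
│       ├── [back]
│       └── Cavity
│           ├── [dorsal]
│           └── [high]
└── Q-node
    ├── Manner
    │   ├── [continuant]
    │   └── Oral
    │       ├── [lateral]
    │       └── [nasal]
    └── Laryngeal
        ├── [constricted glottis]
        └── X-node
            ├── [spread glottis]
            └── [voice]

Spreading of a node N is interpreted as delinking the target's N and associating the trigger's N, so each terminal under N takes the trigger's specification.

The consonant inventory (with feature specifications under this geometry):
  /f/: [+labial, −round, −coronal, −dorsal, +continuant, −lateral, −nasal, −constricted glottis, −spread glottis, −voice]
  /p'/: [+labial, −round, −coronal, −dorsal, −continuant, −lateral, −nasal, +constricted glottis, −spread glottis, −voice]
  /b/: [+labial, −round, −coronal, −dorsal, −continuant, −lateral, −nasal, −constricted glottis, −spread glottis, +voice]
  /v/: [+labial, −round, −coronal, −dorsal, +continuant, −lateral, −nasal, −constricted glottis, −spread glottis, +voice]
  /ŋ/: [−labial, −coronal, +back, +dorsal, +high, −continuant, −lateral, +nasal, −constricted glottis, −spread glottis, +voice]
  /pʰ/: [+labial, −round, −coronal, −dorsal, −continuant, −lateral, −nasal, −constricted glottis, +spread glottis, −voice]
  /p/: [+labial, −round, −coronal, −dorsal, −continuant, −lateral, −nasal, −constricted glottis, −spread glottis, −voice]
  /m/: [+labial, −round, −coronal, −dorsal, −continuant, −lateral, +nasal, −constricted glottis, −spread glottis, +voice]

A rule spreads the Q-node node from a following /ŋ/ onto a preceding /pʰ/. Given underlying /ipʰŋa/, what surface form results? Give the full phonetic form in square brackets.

Q-node immediately or transitively dominates [continuant], [lateral], [nasal], [constricted glottis], [spread glottis], [voice].
After delinking /pʰ/'s Q-node and linking /ŋ/'s, the affected terminals become [−continuant], [−lateral], [+nasal], [−constricted glottis], [−spread glottis], [+voice]; [labial], [round], [coronal], … (outside Q-node) are retained from /pʰ/.
Among the inventory, only /m/ has exactly this specification, giving the surface form [imŋa].

[imŋa]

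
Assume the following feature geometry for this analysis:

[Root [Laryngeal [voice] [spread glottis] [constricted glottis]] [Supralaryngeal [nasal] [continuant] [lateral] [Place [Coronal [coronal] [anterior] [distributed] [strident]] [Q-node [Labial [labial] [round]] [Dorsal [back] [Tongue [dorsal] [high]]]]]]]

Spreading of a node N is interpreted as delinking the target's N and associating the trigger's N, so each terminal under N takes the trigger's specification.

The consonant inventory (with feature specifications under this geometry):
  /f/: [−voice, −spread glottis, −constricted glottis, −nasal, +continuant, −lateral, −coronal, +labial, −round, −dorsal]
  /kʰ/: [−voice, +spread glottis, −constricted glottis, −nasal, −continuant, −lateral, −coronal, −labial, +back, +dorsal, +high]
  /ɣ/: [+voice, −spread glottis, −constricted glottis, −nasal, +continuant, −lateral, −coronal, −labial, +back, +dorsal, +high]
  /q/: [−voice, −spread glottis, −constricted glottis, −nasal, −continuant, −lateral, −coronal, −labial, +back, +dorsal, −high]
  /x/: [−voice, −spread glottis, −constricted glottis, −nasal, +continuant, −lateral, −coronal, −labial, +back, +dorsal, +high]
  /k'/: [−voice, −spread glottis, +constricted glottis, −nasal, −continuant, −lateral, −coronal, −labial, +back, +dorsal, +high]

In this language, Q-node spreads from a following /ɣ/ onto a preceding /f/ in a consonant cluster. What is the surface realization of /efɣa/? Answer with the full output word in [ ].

Q-node immediately or transitively dominates [labial], [round], [back], [dorsal], [high].
The target acquires /ɣ/'s values for everything under Q-node — [−labial], [+back], [+dorsal], [+high] — while keeping its own [voice], [spread glottis], [constricted glottis], ….
The resulting bundle matches /x/ in the inventory; substituting it for /f/ gives [exɣa].

[exɣa]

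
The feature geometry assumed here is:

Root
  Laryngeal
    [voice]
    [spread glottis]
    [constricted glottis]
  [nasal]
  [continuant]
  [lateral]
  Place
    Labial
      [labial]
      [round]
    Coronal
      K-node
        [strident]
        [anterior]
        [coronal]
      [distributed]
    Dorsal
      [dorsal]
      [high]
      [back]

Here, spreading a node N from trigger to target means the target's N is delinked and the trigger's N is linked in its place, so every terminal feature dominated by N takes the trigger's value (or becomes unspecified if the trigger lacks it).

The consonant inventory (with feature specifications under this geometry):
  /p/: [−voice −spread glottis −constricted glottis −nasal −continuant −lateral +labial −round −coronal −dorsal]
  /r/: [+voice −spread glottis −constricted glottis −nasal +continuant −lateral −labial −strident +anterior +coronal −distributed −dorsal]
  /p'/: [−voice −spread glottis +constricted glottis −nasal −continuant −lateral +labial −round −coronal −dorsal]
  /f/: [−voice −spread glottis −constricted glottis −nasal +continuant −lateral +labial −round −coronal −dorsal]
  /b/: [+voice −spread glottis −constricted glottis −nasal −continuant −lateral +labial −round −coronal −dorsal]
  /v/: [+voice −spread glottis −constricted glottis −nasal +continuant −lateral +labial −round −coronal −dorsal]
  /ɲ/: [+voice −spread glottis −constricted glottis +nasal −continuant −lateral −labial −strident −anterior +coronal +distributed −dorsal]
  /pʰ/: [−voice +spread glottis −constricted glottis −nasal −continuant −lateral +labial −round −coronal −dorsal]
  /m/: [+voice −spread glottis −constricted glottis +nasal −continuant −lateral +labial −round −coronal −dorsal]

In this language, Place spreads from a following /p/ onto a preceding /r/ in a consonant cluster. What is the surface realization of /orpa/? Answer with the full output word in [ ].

Place immediately or transitively dominates [labial], [round], [strident], [anterior], [coronal], [distributed], [dorsal], [high], [back].
The target acquires /p/'s values for everything under Place — [+labial], [−round], [−coronal], [−dorsal] — while keeping its own [voice], [spread glottis], [constricted glottis], ….
The resulting bundle matches /v/ in the inventory; substituting it for /r/ gives [ovpa].

[ovpa]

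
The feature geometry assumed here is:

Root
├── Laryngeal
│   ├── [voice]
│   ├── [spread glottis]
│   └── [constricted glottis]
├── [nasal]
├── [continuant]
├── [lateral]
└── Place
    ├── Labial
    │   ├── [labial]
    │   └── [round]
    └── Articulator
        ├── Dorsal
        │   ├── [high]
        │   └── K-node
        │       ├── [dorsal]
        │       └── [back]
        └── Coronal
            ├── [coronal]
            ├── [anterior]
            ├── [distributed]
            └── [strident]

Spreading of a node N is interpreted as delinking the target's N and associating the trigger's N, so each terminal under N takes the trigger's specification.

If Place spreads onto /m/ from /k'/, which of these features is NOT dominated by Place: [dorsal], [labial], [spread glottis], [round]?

The terminals dominated by Place are [labial], [round], [high], [dorsal], [back], [coronal], [anterior], [distributed], [strident].
Of the listed options, [labial], [dorsal], [round] are among these and would be overwritten by spreading Place.
[spread glottis] attaches under Laryngeal, not under Place, so /m/ retains its own value for [spread glottis].

[spread glottis]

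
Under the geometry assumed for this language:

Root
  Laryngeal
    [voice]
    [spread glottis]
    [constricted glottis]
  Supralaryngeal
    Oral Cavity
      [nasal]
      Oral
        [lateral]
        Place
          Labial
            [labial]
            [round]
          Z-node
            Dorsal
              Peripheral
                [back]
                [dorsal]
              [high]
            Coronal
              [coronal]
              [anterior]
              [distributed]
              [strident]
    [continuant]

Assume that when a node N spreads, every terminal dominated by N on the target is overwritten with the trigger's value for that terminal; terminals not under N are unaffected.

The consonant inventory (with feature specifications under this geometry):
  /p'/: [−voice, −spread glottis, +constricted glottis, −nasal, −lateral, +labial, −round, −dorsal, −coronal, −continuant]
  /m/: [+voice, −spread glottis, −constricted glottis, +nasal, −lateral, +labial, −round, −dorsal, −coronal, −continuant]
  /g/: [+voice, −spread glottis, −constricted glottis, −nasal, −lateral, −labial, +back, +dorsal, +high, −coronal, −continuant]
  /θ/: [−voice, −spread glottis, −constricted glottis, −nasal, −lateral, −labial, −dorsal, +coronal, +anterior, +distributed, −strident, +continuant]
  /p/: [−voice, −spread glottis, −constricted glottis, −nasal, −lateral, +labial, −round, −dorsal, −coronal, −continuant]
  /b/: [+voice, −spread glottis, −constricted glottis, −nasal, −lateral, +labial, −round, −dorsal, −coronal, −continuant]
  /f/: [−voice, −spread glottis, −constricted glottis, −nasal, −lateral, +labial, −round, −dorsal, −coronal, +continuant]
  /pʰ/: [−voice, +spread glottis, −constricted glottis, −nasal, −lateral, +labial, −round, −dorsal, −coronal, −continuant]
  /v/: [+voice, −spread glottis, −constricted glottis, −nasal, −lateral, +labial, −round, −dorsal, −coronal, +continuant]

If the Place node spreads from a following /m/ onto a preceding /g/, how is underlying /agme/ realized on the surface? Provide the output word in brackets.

Place immediately or transitively dominates [labial], [round], [back], [dorsal], [high], [coronal], [anterior], [distributed], [strident].
Spreading Place from /m/ onto /g/ replaces those values with /m/'s: [+labial], [−round], [−dorsal], [−coronal]. Features outside Place ([voice], [spread glottis], [constricted glottis], …) stay as in /g/.
The resulting bundle matches /b/ in the inventory; substituting it for /g/ gives [abme].

[abme]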